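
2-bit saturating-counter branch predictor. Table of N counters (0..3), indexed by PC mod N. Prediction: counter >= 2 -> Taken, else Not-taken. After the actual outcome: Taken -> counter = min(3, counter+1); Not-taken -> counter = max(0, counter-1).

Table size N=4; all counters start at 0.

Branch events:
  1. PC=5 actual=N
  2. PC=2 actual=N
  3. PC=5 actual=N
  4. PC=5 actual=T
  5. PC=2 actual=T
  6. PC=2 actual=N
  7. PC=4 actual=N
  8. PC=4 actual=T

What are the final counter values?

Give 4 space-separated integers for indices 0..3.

Answer: 1 1 0 0

Derivation:
Ev 1: PC=5 idx=1 pred=N actual=N -> ctr[1]=0
Ev 2: PC=2 idx=2 pred=N actual=N -> ctr[2]=0
Ev 3: PC=5 idx=1 pred=N actual=N -> ctr[1]=0
Ev 4: PC=5 idx=1 pred=N actual=T -> ctr[1]=1
Ev 5: PC=2 idx=2 pred=N actual=T -> ctr[2]=1
Ev 6: PC=2 idx=2 pred=N actual=N -> ctr[2]=0
Ev 7: PC=4 idx=0 pred=N actual=N -> ctr[0]=0
Ev 8: PC=4 idx=0 pred=N actual=T -> ctr[0]=1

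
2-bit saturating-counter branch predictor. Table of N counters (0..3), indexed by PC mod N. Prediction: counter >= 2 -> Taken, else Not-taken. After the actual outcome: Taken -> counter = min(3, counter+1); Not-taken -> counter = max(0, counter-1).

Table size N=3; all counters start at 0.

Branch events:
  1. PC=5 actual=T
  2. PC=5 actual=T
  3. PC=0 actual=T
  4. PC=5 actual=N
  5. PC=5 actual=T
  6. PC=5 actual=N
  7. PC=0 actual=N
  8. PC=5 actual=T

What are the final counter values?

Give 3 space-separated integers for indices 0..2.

Answer: 0 0 2

Derivation:
Ev 1: PC=5 idx=2 pred=N actual=T -> ctr[2]=1
Ev 2: PC=5 idx=2 pred=N actual=T -> ctr[2]=2
Ev 3: PC=0 idx=0 pred=N actual=T -> ctr[0]=1
Ev 4: PC=5 idx=2 pred=T actual=N -> ctr[2]=1
Ev 5: PC=5 idx=2 pred=N actual=T -> ctr[2]=2
Ev 6: PC=5 idx=2 pred=T actual=N -> ctr[2]=1
Ev 7: PC=0 idx=0 pred=N actual=N -> ctr[0]=0
Ev 8: PC=5 idx=2 pred=N actual=T -> ctr[2]=2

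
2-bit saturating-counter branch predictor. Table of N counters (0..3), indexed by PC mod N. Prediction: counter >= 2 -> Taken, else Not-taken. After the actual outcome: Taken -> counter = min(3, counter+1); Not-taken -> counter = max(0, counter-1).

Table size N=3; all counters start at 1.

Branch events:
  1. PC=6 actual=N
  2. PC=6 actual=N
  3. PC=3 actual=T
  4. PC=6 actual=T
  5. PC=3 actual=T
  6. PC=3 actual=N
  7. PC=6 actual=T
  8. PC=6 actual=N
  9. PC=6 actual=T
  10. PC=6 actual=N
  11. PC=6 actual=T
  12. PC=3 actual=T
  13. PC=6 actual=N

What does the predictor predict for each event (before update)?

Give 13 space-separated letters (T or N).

Answer: N N N N T T T T T T T T T

Derivation:
Ev 1: PC=6 idx=0 pred=N actual=N -> ctr[0]=0
Ev 2: PC=6 idx=0 pred=N actual=N -> ctr[0]=0
Ev 3: PC=3 idx=0 pred=N actual=T -> ctr[0]=1
Ev 4: PC=6 idx=0 pred=N actual=T -> ctr[0]=2
Ev 5: PC=3 idx=0 pred=T actual=T -> ctr[0]=3
Ev 6: PC=3 idx=0 pred=T actual=N -> ctr[0]=2
Ev 7: PC=6 idx=0 pred=T actual=T -> ctr[0]=3
Ev 8: PC=6 idx=0 pred=T actual=N -> ctr[0]=2
Ev 9: PC=6 idx=0 pred=T actual=T -> ctr[0]=3
Ev 10: PC=6 idx=0 pred=T actual=N -> ctr[0]=2
Ev 11: PC=6 idx=0 pred=T actual=T -> ctr[0]=3
Ev 12: PC=3 idx=0 pred=T actual=T -> ctr[0]=3
Ev 13: PC=6 idx=0 pred=T actual=N -> ctr[0]=2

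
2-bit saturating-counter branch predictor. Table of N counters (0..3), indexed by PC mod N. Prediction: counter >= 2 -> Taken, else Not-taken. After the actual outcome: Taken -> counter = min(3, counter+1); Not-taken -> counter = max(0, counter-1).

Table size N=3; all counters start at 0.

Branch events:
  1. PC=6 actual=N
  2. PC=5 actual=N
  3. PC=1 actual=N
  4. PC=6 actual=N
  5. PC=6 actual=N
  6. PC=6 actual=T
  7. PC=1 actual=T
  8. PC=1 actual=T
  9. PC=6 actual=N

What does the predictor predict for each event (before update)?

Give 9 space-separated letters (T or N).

Ev 1: PC=6 idx=0 pred=N actual=N -> ctr[0]=0
Ev 2: PC=5 idx=2 pred=N actual=N -> ctr[2]=0
Ev 3: PC=1 idx=1 pred=N actual=N -> ctr[1]=0
Ev 4: PC=6 idx=0 pred=N actual=N -> ctr[0]=0
Ev 5: PC=6 idx=0 pred=N actual=N -> ctr[0]=0
Ev 6: PC=6 idx=0 pred=N actual=T -> ctr[0]=1
Ev 7: PC=1 idx=1 pred=N actual=T -> ctr[1]=1
Ev 8: PC=1 idx=1 pred=N actual=T -> ctr[1]=2
Ev 9: PC=6 idx=0 pred=N actual=N -> ctr[0]=0

Answer: N N N N N N N N N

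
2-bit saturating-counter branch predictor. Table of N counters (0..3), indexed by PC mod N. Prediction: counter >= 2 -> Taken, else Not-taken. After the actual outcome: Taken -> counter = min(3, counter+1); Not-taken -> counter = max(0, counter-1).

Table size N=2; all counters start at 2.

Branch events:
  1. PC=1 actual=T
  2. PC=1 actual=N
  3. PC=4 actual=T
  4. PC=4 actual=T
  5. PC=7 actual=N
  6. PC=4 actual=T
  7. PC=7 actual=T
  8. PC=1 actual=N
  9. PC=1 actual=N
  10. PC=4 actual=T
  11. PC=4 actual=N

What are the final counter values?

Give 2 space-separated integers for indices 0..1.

Answer: 2 0

Derivation:
Ev 1: PC=1 idx=1 pred=T actual=T -> ctr[1]=3
Ev 2: PC=1 idx=1 pred=T actual=N -> ctr[1]=2
Ev 3: PC=4 idx=0 pred=T actual=T -> ctr[0]=3
Ev 4: PC=4 idx=0 pred=T actual=T -> ctr[0]=3
Ev 5: PC=7 idx=1 pred=T actual=N -> ctr[1]=1
Ev 6: PC=4 idx=0 pred=T actual=T -> ctr[0]=3
Ev 7: PC=7 idx=1 pred=N actual=T -> ctr[1]=2
Ev 8: PC=1 idx=1 pred=T actual=N -> ctr[1]=1
Ev 9: PC=1 idx=1 pred=N actual=N -> ctr[1]=0
Ev 10: PC=4 idx=0 pred=T actual=T -> ctr[0]=3
Ev 11: PC=4 idx=0 pred=T actual=N -> ctr[0]=2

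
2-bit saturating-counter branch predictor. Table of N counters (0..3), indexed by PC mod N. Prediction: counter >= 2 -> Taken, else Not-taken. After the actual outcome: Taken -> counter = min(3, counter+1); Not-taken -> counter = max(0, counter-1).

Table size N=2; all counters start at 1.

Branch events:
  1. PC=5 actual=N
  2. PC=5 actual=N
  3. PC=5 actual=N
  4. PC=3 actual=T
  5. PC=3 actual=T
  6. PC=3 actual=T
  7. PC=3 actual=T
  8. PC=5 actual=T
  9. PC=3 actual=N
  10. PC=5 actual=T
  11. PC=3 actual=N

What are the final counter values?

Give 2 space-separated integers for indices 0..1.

Ev 1: PC=5 idx=1 pred=N actual=N -> ctr[1]=0
Ev 2: PC=5 idx=1 pred=N actual=N -> ctr[1]=0
Ev 3: PC=5 idx=1 pred=N actual=N -> ctr[1]=0
Ev 4: PC=3 idx=1 pred=N actual=T -> ctr[1]=1
Ev 5: PC=3 idx=1 pred=N actual=T -> ctr[1]=2
Ev 6: PC=3 idx=1 pred=T actual=T -> ctr[1]=3
Ev 7: PC=3 idx=1 pred=T actual=T -> ctr[1]=3
Ev 8: PC=5 idx=1 pred=T actual=T -> ctr[1]=3
Ev 9: PC=3 idx=1 pred=T actual=N -> ctr[1]=2
Ev 10: PC=5 idx=1 pred=T actual=T -> ctr[1]=3
Ev 11: PC=3 idx=1 pred=T actual=N -> ctr[1]=2

Answer: 1 2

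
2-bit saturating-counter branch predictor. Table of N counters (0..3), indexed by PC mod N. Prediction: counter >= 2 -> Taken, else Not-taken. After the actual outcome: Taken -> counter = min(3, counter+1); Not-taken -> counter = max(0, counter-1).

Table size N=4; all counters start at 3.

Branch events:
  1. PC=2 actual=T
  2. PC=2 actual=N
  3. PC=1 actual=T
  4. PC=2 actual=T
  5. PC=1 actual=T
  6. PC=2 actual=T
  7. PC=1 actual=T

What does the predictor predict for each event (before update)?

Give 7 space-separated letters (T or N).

Ev 1: PC=2 idx=2 pred=T actual=T -> ctr[2]=3
Ev 2: PC=2 idx=2 pred=T actual=N -> ctr[2]=2
Ev 3: PC=1 idx=1 pred=T actual=T -> ctr[1]=3
Ev 4: PC=2 idx=2 pred=T actual=T -> ctr[2]=3
Ev 5: PC=1 idx=1 pred=T actual=T -> ctr[1]=3
Ev 6: PC=2 idx=2 pred=T actual=T -> ctr[2]=3
Ev 7: PC=1 idx=1 pred=T actual=T -> ctr[1]=3

Answer: T T T T T T T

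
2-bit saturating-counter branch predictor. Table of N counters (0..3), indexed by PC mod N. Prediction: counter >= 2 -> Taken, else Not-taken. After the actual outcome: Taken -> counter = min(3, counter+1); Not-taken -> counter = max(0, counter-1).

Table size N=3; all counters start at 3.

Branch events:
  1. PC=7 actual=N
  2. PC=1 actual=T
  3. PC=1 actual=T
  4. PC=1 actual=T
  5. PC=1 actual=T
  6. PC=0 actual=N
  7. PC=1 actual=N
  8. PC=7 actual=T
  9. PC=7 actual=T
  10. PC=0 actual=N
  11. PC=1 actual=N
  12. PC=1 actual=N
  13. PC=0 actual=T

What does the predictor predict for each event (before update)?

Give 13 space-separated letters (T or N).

Ev 1: PC=7 idx=1 pred=T actual=N -> ctr[1]=2
Ev 2: PC=1 idx=1 pred=T actual=T -> ctr[1]=3
Ev 3: PC=1 idx=1 pred=T actual=T -> ctr[1]=3
Ev 4: PC=1 idx=1 pred=T actual=T -> ctr[1]=3
Ev 5: PC=1 idx=1 pred=T actual=T -> ctr[1]=3
Ev 6: PC=0 idx=0 pred=T actual=N -> ctr[0]=2
Ev 7: PC=1 idx=1 pred=T actual=N -> ctr[1]=2
Ev 8: PC=7 idx=1 pred=T actual=T -> ctr[1]=3
Ev 9: PC=7 idx=1 pred=T actual=T -> ctr[1]=3
Ev 10: PC=0 idx=0 pred=T actual=N -> ctr[0]=1
Ev 11: PC=1 idx=1 pred=T actual=N -> ctr[1]=2
Ev 12: PC=1 idx=1 pred=T actual=N -> ctr[1]=1
Ev 13: PC=0 idx=0 pred=N actual=T -> ctr[0]=2

Answer: T T T T T T T T T T T T N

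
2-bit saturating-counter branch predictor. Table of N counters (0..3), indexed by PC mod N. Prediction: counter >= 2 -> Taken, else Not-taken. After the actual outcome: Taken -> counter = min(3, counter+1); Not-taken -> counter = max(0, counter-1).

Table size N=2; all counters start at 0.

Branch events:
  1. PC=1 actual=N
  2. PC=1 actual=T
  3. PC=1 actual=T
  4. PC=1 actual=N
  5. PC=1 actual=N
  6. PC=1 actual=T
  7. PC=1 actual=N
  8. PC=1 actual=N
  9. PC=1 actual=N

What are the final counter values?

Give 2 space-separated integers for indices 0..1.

Ev 1: PC=1 idx=1 pred=N actual=N -> ctr[1]=0
Ev 2: PC=1 idx=1 pred=N actual=T -> ctr[1]=1
Ev 3: PC=1 idx=1 pred=N actual=T -> ctr[1]=2
Ev 4: PC=1 idx=1 pred=T actual=N -> ctr[1]=1
Ev 5: PC=1 idx=1 pred=N actual=N -> ctr[1]=0
Ev 6: PC=1 idx=1 pred=N actual=T -> ctr[1]=1
Ev 7: PC=1 idx=1 pred=N actual=N -> ctr[1]=0
Ev 8: PC=1 idx=1 pred=N actual=N -> ctr[1]=0
Ev 9: PC=1 idx=1 pred=N actual=N -> ctr[1]=0

Answer: 0 0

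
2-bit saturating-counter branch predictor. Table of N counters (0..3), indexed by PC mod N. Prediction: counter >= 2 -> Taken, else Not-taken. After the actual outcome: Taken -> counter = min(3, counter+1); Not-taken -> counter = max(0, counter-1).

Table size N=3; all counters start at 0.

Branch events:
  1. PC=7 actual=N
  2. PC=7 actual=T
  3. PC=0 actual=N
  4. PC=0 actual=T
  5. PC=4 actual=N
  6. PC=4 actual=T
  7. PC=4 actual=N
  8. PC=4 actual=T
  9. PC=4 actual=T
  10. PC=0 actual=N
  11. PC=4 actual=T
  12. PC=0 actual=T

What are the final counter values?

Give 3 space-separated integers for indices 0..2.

Answer: 1 3 0

Derivation:
Ev 1: PC=7 idx=1 pred=N actual=N -> ctr[1]=0
Ev 2: PC=7 idx=1 pred=N actual=T -> ctr[1]=1
Ev 3: PC=0 idx=0 pred=N actual=N -> ctr[0]=0
Ev 4: PC=0 idx=0 pred=N actual=T -> ctr[0]=1
Ev 5: PC=4 idx=1 pred=N actual=N -> ctr[1]=0
Ev 6: PC=4 idx=1 pred=N actual=T -> ctr[1]=1
Ev 7: PC=4 idx=1 pred=N actual=N -> ctr[1]=0
Ev 8: PC=4 idx=1 pred=N actual=T -> ctr[1]=1
Ev 9: PC=4 idx=1 pred=N actual=T -> ctr[1]=2
Ev 10: PC=0 idx=0 pred=N actual=N -> ctr[0]=0
Ev 11: PC=4 idx=1 pred=T actual=T -> ctr[1]=3
Ev 12: PC=0 idx=0 pred=N actual=T -> ctr[0]=1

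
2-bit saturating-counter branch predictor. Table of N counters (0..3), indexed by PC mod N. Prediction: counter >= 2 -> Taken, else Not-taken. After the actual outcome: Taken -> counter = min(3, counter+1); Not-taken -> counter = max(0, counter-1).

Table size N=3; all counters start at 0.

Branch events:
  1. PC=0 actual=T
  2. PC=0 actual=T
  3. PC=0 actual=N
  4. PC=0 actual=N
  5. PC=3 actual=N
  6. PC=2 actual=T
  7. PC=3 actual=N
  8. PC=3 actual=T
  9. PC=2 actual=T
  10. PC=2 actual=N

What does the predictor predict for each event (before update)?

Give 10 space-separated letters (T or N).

Ev 1: PC=0 idx=0 pred=N actual=T -> ctr[0]=1
Ev 2: PC=0 idx=0 pred=N actual=T -> ctr[0]=2
Ev 3: PC=0 idx=0 pred=T actual=N -> ctr[0]=1
Ev 4: PC=0 idx=0 pred=N actual=N -> ctr[0]=0
Ev 5: PC=3 idx=0 pred=N actual=N -> ctr[0]=0
Ev 6: PC=2 idx=2 pred=N actual=T -> ctr[2]=1
Ev 7: PC=3 idx=0 pred=N actual=N -> ctr[0]=0
Ev 8: PC=3 idx=0 pred=N actual=T -> ctr[0]=1
Ev 9: PC=2 idx=2 pred=N actual=T -> ctr[2]=2
Ev 10: PC=2 idx=2 pred=T actual=N -> ctr[2]=1

Answer: N N T N N N N N N T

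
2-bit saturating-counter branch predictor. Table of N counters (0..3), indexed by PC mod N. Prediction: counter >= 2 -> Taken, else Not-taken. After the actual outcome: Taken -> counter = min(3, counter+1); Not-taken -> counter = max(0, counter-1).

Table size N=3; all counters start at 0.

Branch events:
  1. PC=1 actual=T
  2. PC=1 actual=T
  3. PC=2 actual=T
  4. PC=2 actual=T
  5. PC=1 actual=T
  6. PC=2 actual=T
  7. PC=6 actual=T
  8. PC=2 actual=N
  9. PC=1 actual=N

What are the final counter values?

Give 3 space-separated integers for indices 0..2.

Answer: 1 2 2

Derivation:
Ev 1: PC=1 idx=1 pred=N actual=T -> ctr[1]=1
Ev 2: PC=1 idx=1 pred=N actual=T -> ctr[1]=2
Ev 3: PC=2 idx=2 pred=N actual=T -> ctr[2]=1
Ev 4: PC=2 idx=2 pred=N actual=T -> ctr[2]=2
Ev 5: PC=1 idx=1 pred=T actual=T -> ctr[1]=3
Ev 6: PC=2 idx=2 pred=T actual=T -> ctr[2]=3
Ev 7: PC=6 idx=0 pred=N actual=T -> ctr[0]=1
Ev 8: PC=2 idx=2 pred=T actual=N -> ctr[2]=2
Ev 9: PC=1 idx=1 pred=T actual=N -> ctr[1]=2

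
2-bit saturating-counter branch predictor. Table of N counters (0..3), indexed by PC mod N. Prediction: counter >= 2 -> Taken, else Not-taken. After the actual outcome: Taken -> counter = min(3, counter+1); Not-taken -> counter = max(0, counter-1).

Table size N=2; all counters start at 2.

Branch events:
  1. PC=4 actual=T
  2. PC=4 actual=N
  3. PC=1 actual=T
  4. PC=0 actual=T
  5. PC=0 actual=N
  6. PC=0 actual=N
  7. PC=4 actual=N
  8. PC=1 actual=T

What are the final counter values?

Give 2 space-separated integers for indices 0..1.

Answer: 0 3

Derivation:
Ev 1: PC=4 idx=0 pred=T actual=T -> ctr[0]=3
Ev 2: PC=4 idx=0 pred=T actual=N -> ctr[0]=2
Ev 3: PC=1 idx=1 pred=T actual=T -> ctr[1]=3
Ev 4: PC=0 idx=0 pred=T actual=T -> ctr[0]=3
Ev 5: PC=0 idx=0 pred=T actual=N -> ctr[0]=2
Ev 6: PC=0 idx=0 pred=T actual=N -> ctr[0]=1
Ev 7: PC=4 idx=0 pred=N actual=N -> ctr[0]=0
Ev 8: PC=1 idx=1 pred=T actual=T -> ctr[1]=3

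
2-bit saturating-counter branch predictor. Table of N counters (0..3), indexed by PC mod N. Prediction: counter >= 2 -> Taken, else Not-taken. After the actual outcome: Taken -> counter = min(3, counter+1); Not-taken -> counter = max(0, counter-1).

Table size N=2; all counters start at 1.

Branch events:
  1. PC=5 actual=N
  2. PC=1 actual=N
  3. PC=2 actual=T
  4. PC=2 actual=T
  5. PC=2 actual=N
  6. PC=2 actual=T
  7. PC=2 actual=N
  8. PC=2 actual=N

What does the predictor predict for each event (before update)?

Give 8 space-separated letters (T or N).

Ev 1: PC=5 idx=1 pred=N actual=N -> ctr[1]=0
Ev 2: PC=1 idx=1 pred=N actual=N -> ctr[1]=0
Ev 3: PC=2 idx=0 pred=N actual=T -> ctr[0]=2
Ev 4: PC=2 idx=0 pred=T actual=T -> ctr[0]=3
Ev 5: PC=2 idx=0 pred=T actual=N -> ctr[0]=2
Ev 6: PC=2 idx=0 pred=T actual=T -> ctr[0]=3
Ev 7: PC=2 idx=0 pred=T actual=N -> ctr[0]=2
Ev 8: PC=2 idx=0 pred=T actual=N -> ctr[0]=1

Answer: N N N T T T T T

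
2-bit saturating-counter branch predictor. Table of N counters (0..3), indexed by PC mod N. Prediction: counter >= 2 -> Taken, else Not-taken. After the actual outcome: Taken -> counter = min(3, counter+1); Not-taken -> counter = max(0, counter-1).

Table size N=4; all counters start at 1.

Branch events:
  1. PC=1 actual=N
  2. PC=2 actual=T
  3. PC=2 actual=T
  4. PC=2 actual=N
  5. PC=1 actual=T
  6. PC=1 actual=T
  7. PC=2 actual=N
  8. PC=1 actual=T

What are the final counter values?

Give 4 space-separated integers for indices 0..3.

Answer: 1 3 1 1

Derivation:
Ev 1: PC=1 idx=1 pred=N actual=N -> ctr[1]=0
Ev 2: PC=2 idx=2 pred=N actual=T -> ctr[2]=2
Ev 3: PC=2 idx=2 pred=T actual=T -> ctr[2]=3
Ev 4: PC=2 idx=2 pred=T actual=N -> ctr[2]=2
Ev 5: PC=1 idx=1 pred=N actual=T -> ctr[1]=1
Ev 6: PC=1 idx=1 pred=N actual=T -> ctr[1]=2
Ev 7: PC=2 idx=2 pred=T actual=N -> ctr[2]=1
Ev 8: PC=1 idx=1 pred=T actual=T -> ctr[1]=3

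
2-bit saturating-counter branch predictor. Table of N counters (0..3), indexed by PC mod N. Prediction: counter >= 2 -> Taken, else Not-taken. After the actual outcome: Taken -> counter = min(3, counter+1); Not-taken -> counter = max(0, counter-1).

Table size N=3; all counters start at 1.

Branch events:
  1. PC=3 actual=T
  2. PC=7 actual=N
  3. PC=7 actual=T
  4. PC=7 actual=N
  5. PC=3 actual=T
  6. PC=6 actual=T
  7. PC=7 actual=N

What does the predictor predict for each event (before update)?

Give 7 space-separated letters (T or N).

Ev 1: PC=3 idx=0 pred=N actual=T -> ctr[0]=2
Ev 2: PC=7 idx=1 pred=N actual=N -> ctr[1]=0
Ev 3: PC=7 idx=1 pred=N actual=T -> ctr[1]=1
Ev 4: PC=7 idx=1 pred=N actual=N -> ctr[1]=0
Ev 5: PC=3 idx=0 pred=T actual=T -> ctr[0]=3
Ev 6: PC=6 idx=0 pred=T actual=T -> ctr[0]=3
Ev 7: PC=7 idx=1 pred=N actual=N -> ctr[1]=0

Answer: N N N N T T N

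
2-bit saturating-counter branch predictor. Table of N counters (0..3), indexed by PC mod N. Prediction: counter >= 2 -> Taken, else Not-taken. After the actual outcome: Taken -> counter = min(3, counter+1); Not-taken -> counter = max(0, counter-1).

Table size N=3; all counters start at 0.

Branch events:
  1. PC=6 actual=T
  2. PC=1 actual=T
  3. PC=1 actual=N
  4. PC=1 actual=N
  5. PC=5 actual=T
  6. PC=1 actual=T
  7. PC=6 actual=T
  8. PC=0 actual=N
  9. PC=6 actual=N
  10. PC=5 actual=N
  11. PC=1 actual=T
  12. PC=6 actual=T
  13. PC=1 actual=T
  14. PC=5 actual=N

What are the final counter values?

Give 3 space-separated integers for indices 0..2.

Ev 1: PC=6 idx=0 pred=N actual=T -> ctr[0]=1
Ev 2: PC=1 idx=1 pred=N actual=T -> ctr[1]=1
Ev 3: PC=1 idx=1 pred=N actual=N -> ctr[1]=0
Ev 4: PC=1 idx=1 pred=N actual=N -> ctr[1]=0
Ev 5: PC=5 idx=2 pred=N actual=T -> ctr[2]=1
Ev 6: PC=1 idx=1 pred=N actual=T -> ctr[1]=1
Ev 7: PC=6 idx=0 pred=N actual=T -> ctr[0]=2
Ev 8: PC=0 idx=0 pred=T actual=N -> ctr[0]=1
Ev 9: PC=6 idx=0 pred=N actual=N -> ctr[0]=0
Ev 10: PC=5 idx=2 pred=N actual=N -> ctr[2]=0
Ev 11: PC=1 idx=1 pred=N actual=T -> ctr[1]=2
Ev 12: PC=6 idx=0 pred=N actual=T -> ctr[0]=1
Ev 13: PC=1 idx=1 pred=T actual=T -> ctr[1]=3
Ev 14: PC=5 idx=2 pred=N actual=N -> ctr[2]=0

Answer: 1 3 0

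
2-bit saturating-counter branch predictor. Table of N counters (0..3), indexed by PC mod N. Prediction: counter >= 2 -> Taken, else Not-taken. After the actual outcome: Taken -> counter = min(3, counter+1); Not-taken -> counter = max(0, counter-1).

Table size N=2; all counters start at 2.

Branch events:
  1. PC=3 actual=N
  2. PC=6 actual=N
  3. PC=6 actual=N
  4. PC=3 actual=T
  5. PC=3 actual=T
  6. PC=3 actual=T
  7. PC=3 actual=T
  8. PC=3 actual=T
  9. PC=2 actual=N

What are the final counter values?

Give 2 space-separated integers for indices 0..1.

Answer: 0 3

Derivation:
Ev 1: PC=3 idx=1 pred=T actual=N -> ctr[1]=1
Ev 2: PC=6 idx=0 pred=T actual=N -> ctr[0]=1
Ev 3: PC=6 idx=0 pred=N actual=N -> ctr[0]=0
Ev 4: PC=3 idx=1 pred=N actual=T -> ctr[1]=2
Ev 5: PC=3 idx=1 pred=T actual=T -> ctr[1]=3
Ev 6: PC=3 idx=1 pred=T actual=T -> ctr[1]=3
Ev 7: PC=3 idx=1 pred=T actual=T -> ctr[1]=3
Ev 8: PC=3 idx=1 pred=T actual=T -> ctr[1]=3
Ev 9: PC=2 idx=0 pred=N actual=N -> ctr[0]=0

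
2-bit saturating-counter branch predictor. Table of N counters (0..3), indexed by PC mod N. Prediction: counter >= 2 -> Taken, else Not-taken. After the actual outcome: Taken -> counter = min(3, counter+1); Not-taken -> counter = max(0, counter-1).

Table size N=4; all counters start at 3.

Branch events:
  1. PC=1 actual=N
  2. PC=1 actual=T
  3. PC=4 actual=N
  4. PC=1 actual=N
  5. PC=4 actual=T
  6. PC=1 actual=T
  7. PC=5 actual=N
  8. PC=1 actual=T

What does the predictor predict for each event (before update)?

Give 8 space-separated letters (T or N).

Answer: T T T T T T T T

Derivation:
Ev 1: PC=1 idx=1 pred=T actual=N -> ctr[1]=2
Ev 2: PC=1 idx=1 pred=T actual=T -> ctr[1]=3
Ev 3: PC=4 idx=0 pred=T actual=N -> ctr[0]=2
Ev 4: PC=1 idx=1 pred=T actual=N -> ctr[1]=2
Ev 5: PC=4 idx=0 pred=T actual=T -> ctr[0]=3
Ev 6: PC=1 idx=1 pred=T actual=T -> ctr[1]=3
Ev 7: PC=5 idx=1 pred=T actual=N -> ctr[1]=2
Ev 8: PC=1 idx=1 pred=T actual=T -> ctr[1]=3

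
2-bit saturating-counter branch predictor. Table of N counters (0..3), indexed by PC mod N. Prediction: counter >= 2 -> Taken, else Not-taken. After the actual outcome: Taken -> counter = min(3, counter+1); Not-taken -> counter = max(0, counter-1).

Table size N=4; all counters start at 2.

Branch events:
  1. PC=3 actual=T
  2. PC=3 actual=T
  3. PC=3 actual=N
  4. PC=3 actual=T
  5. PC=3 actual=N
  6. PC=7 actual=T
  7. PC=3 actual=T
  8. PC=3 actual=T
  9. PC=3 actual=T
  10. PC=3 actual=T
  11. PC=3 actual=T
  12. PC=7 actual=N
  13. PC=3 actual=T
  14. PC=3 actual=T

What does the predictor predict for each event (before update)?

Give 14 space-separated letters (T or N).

Ev 1: PC=3 idx=3 pred=T actual=T -> ctr[3]=3
Ev 2: PC=3 idx=3 pred=T actual=T -> ctr[3]=3
Ev 3: PC=3 idx=3 pred=T actual=N -> ctr[3]=2
Ev 4: PC=3 idx=3 pred=T actual=T -> ctr[3]=3
Ev 5: PC=3 idx=3 pred=T actual=N -> ctr[3]=2
Ev 6: PC=7 idx=3 pred=T actual=T -> ctr[3]=3
Ev 7: PC=3 idx=3 pred=T actual=T -> ctr[3]=3
Ev 8: PC=3 idx=3 pred=T actual=T -> ctr[3]=3
Ev 9: PC=3 idx=3 pred=T actual=T -> ctr[3]=3
Ev 10: PC=3 idx=3 pred=T actual=T -> ctr[3]=3
Ev 11: PC=3 idx=3 pred=T actual=T -> ctr[3]=3
Ev 12: PC=7 idx=3 pred=T actual=N -> ctr[3]=2
Ev 13: PC=3 idx=3 pred=T actual=T -> ctr[3]=3
Ev 14: PC=3 idx=3 pred=T actual=T -> ctr[3]=3

Answer: T T T T T T T T T T T T T T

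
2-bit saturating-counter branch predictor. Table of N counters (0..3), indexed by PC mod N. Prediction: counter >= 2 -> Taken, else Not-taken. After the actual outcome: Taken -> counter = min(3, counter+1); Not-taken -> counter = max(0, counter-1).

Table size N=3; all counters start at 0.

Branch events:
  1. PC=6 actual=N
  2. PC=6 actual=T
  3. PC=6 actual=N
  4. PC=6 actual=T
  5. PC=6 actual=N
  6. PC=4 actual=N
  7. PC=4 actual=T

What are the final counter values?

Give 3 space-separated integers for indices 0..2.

Answer: 0 1 0

Derivation:
Ev 1: PC=6 idx=0 pred=N actual=N -> ctr[0]=0
Ev 2: PC=6 idx=0 pred=N actual=T -> ctr[0]=1
Ev 3: PC=6 idx=0 pred=N actual=N -> ctr[0]=0
Ev 4: PC=6 idx=0 pred=N actual=T -> ctr[0]=1
Ev 5: PC=6 idx=0 pred=N actual=N -> ctr[0]=0
Ev 6: PC=4 idx=1 pred=N actual=N -> ctr[1]=0
Ev 7: PC=4 idx=1 pred=N actual=T -> ctr[1]=1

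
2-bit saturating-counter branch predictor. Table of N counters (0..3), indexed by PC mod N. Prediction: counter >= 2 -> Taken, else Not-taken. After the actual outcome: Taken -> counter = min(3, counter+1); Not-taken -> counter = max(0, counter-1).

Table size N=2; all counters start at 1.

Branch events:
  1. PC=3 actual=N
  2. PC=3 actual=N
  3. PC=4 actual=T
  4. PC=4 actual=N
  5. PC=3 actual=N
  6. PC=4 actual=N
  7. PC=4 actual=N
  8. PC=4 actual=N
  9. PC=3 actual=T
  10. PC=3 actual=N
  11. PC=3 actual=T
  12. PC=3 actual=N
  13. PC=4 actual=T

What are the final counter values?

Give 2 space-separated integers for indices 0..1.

Answer: 1 0

Derivation:
Ev 1: PC=3 idx=1 pred=N actual=N -> ctr[1]=0
Ev 2: PC=3 idx=1 pred=N actual=N -> ctr[1]=0
Ev 3: PC=4 idx=0 pred=N actual=T -> ctr[0]=2
Ev 4: PC=4 idx=0 pred=T actual=N -> ctr[0]=1
Ev 5: PC=3 idx=1 pred=N actual=N -> ctr[1]=0
Ev 6: PC=4 idx=0 pred=N actual=N -> ctr[0]=0
Ev 7: PC=4 idx=0 pred=N actual=N -> ctr[0]=0
Ev 8: PC=4 idx=0 pred=N actual=N -> ctr[0]=0
Ev 9: PC=3 idx=1 pred=N actual=T -> ctr[1]=1
Ev 10: PC=3 idx=1 pred=N actual=N -> ctr[1]=0
Ev 11: PC=3 idx=1 pred=N actual=T -> ctr[1]=1
Ev 12: PC=3 idx=1 pred=N actual=N -> ctr[1]=0
Ev 13: PC=4 idx=0 pred=N actual=T -> ctr[0]=1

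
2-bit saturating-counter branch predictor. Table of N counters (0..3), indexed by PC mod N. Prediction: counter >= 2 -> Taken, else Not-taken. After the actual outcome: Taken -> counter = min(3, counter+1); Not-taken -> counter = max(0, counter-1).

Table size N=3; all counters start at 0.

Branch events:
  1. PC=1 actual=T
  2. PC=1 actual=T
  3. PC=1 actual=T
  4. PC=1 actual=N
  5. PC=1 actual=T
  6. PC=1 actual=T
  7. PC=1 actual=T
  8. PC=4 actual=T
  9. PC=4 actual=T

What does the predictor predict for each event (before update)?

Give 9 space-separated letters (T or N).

Answer: N N T T T T T T T

Derivation:
Ev 1: PC=1 idx=1 pred=N actual=T -> ctr[1]=1
Ev 2: PC=1 idx=1 pred=N actual=T -> ctr[1]=2
Ev 3: PC=1 idx=1 pred=T actual=T -> ctr[1]=3
Ev 4: PC=1 idx=1 pred=T actual=N -> ctr[1]=2
Ev 5: PC=1 idx=1 pred=T actual=T -> ctr[1]=3
Ev 6: PC=1 idx=1 pred=T actual=T -> ctr[1]=3
Ev 7: PC=1 idx=1 pred=T actual=T -> ctr[1]=3
Ev 8: PC=4 idx=1 pred=T actual=T -> ctr[1]=3
Ev 9: PC=4 idx=1 pred=T actual=T -> ctr[1]=3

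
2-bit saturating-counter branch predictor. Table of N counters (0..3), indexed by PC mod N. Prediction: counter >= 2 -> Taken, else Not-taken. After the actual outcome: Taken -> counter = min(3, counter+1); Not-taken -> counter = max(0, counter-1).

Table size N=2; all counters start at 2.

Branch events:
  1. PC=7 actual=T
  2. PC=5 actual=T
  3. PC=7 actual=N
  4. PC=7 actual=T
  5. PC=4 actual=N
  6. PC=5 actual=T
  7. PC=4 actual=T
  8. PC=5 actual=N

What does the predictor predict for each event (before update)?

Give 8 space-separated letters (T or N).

Ev 1: PC=7 idx=1 pred=T actual=T -> ctr[1]=3
Ev 2: PC=5 idx=1 pred=T actual=T -> ctr[1]=3
Ev 3: PC=7 idx=1 pred=T actual=N -> ctr[1]=2
Ev 4: PC=7 idx=1 pred=T actual=T -> ctr[1]=3
Ev 5: PC=4 idx=0 pred=T actual=N -> ctr[0]=1
Ev 6: PC=5 idx=1 pred=T actual=T -> ctr[1]=3
Ev 7: PC=4 idx=0 pred=N actual=T -> ctr[0]=2
Ev 8: PC=5 idx=1 pred=T actual=N -> ctr[1]=2

Answer: T T T T T T N T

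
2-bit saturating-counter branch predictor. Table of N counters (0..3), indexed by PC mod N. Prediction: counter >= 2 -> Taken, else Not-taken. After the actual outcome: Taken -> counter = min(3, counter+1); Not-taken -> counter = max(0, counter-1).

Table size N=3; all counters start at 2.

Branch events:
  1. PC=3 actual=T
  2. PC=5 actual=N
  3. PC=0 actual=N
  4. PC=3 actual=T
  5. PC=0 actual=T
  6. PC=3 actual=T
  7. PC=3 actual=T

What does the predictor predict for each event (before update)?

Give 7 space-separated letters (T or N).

Ev 1: PC=3 idx=0 pred=T actual=T -> ctr[0]=3
Ev 2: PC=5 idx=2 pred=T actual=N -> ctr[2]=1
Ev 3: PC=0 idx=0 pred=T actual=N -> ctr[0]=2
Ev 4: PC=3 idx=0 pred=T actual=T -> ctr[0]=3
Ev 5: PC=0 idx=0 pred=T actual=T -> ctr[0]=3
Ev 6: PC=3 idx=0 pred=T actual=T -> ctr[0]=3
Ev 7: PC=3 idx=0 pred=T actual=T -> ctr[0]=3

Answer: T T T T T T T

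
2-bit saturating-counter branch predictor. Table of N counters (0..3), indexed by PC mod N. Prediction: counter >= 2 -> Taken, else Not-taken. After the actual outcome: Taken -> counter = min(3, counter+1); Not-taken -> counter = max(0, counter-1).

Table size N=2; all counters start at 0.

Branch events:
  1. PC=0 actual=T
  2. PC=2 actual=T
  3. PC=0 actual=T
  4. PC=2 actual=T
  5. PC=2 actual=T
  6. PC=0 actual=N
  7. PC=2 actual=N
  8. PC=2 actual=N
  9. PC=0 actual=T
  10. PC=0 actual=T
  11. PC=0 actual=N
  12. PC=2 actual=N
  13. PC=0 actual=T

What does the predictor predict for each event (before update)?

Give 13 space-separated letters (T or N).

Ev 1: PC=0 idx=0 pred=N actual=T -> ctr[0]=1
Ev 2: PC=2 idx=0 pred=N actual=T -> ctr[0]=2
Ev 3: PC=0 idx=0 pred=T actual=T -> ctr[0]=3
Ev 4: PC=2 idx=0 pred=T actual=T -> ctr[0]=3
Ev 5: PC=2 idx=0 pred=T actual=T -> ctr[0]=3
Ev 6: PC=0 idx=0 pred=T actual=N -> ctr[0]=2
Ev 7: PC=2 idx=0 pred=T actual=N -> ctr[0]=1
Ev 8: PC=2 idx=0 pred=N actual=N -> ctr[0]=0
Ev 9: PC=0 idx=0 pred=N actual=T -> ctr[0]=1
Ev 10: PC=0 idx=0 pred=N actual=T -> ctr[0]=2
Ev 11: PC=0 idx=0 pred=T actual=N -> ctr[0]=1
Ev 12: PC=2 idx=0 pred=N actual=N -> ctr[0]=0
Ev 13: PC=0 idx=0 pred=N actual=T -> ctr[0]=1

Answer: N N T T T T T N N N T N N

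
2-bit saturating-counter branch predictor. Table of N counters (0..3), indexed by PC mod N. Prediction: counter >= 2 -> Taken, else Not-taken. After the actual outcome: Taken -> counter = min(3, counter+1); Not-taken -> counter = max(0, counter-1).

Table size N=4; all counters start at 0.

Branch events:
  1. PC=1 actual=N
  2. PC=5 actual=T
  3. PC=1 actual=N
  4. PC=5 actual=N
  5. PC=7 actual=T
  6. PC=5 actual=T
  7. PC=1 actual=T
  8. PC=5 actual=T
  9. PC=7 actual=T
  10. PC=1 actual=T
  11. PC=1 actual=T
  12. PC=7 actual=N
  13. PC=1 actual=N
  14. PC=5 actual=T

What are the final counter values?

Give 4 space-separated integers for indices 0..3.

Answer: 0 3 0 1

Derivation:
Ev 1: PC=1 idx=1 pred=N actual=N -> ctr[1]=0
Ev 2: PC=5 idx=1 pred=N actual=T -> ctr[1]=1
Ev 3: PC=1 idx=1 pred=N actual=N -> ctr[1]=0
Ev 4: PC=5 idx=1 pred=N actual=N -> ctr[1]=0
Ev 5: PC=7 idx=3 pred=N actual=T -> ctr[3]=1
Ev 6: PC=5 idx=1 pred=N actual=T -> ctr[1]=1
Ev 7: PC=1 idx=1 pred=N actual=T -> ctr[1]=2
Ev 8: PC=5 idx=1 pred=T actual=T -> ctr[1]=3
Ev 9: PC=7 idx=3 pred=N actual=T -> ctr[3]=2
Ev 10: PC=1 idx=1 pred=T actual=T -> ctr[1]=3
Ev 11: PC=1 idx=1 pred=T actual=T -> ctr[1]=3
Ev 12: PC=7 idx=3 pred=T actual=N -> ctr[3]=1
Ev 13: PC=1 idx=1 pred=T actual=N -> ctr[1]=2
Ev 14: PC=5 idx=1 pred=T actual=T -> ctr[1]=3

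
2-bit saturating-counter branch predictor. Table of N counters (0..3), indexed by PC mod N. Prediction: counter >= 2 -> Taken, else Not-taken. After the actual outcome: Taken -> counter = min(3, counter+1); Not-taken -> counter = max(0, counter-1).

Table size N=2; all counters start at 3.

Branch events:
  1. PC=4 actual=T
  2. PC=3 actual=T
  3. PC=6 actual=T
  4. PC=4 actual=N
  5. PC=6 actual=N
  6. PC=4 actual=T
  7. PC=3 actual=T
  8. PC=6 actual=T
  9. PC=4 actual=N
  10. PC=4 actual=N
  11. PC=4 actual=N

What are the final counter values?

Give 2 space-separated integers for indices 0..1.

Ev 1: PC=4 idx=0 pred=T actual=T -> ctr[0]=3
Ev 2: PC=3 idx=1 pred=T actual=T -> ctr[1]=3
Ev 3: PC=6 idx=0 pred=T actual=T -> ctr[0]=3
Ev 4: PC=4 idx=0 pred=T actual=N -> ctr[0]=2
Ev 5: PC=6 idx=0 pred=T actual=N -> ctr[0]=1
Ev 6: PC=4 idx=0 pred=N actual=T -> ctr[0]=2
Ev 7: PC=3 idx=1 pred=T actual=T -> ctr[1]=3
Ev 8: PC=6 idx=0 pred=T actual=T -> ctr[0]=3
Ev 9: PC=4 idx=0 pred=T actual=N -> ctr[0]=2
Ev 10: PC=4 idx=0 pred=T actual=N -> ctr[0]=1
Ev 11: PC=4 idx=0 pred=N actual=N -> ctr[0]=0

Answer: 0 3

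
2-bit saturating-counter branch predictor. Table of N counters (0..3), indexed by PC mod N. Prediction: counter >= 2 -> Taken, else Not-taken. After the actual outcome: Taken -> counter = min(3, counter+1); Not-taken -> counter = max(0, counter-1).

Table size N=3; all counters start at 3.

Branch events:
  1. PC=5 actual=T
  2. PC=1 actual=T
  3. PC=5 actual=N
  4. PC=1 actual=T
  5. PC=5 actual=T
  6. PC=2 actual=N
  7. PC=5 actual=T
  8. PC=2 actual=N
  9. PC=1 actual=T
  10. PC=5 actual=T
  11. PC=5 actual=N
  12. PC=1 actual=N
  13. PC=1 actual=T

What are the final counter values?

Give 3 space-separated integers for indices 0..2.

Ev 1: PC=5 idx=2 pred=T actual=T -> ctr[2]=3
Ev 2: PC=1 idx=1 pred=T actual=T -> ctr[1]=3
Ev 3: PC=5 idx=2 pred=T actual=N -> ctr[2]=2
Ev 4: PC=1 idx=1 pred=T actual=T -> ctr[1]=3
Ev 5: PC=5 idx=2 pred=T actual=T -> ctr[2]=3
Ev 6: PC=2 idx=2 pred=T actual=N -> ctr[2]=2
Ev 7: PC=5 idx=2 pred=T actual=T -> ctr[2]=3
Ev 8: PC=2 idx=2 pred=T actual=N -> ctr[2]=2
Ev 9: PC=1 idx=1 pred=T actual=T -> ctr[1]=3
Ev 10: PC=5 idx=2 pred=T actual=T -> ctr[2]=3
Ev 11: PC=5 idx=2 pred=T actual=N -> ctr[2]=2
Ev 12: PC=1 idx=1 pred=T actual=N -> ctr[1]=2
Ev 13: PC=1 idx=1 pred=T actual=T -> ctr[1]=3

Answer: 3 3 2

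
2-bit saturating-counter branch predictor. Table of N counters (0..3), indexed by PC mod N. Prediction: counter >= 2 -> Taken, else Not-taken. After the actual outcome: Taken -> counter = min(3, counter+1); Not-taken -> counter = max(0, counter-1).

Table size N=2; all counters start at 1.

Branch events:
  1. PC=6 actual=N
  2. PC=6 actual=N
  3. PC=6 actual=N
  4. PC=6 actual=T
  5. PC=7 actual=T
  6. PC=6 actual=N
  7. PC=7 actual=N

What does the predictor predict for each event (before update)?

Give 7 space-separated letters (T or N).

Answer: N N N N N N T

Derivation:
Ev 1: PC=6 idx=0 pred=N actual=N -> ctr[0]=0
Ev 2: PC=6 idx=0 pred=N actual=N -> ctr[0]=0
Ev 3: PC=6 idx=0 pred=N actual=N -> ctr[0]=0
Ev 4: PC=6 idx=0 pred=N actual=T -> ctr[0]=1
Ev 5: PC=7 idx=1 pred=N actual=T -> ctr[1]=2
Ev 6: PC=6 idx=0 pred=N actual=N -> ctr[0]=0
Ev 7: PC=7 idx=1 pred=T actual=N -> ctr[1]=1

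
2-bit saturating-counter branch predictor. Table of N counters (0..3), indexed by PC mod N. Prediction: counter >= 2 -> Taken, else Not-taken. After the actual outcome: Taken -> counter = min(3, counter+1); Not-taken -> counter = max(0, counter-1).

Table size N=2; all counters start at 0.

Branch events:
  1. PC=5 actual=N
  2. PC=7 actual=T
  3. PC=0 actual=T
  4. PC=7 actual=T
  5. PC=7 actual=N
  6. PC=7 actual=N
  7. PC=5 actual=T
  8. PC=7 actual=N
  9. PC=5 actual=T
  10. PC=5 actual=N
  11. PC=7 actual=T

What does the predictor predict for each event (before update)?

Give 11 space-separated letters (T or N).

Answer: N N N N T N N N N N N

Derivation:
Ev 1: PC=5 idx=1 pred=N actual=N -> ctr[1]=0
Ev 2: PC=7 idx=1 pred=N actual=T -> ctr[1]=1
Ev 3: PC=0 idx=0 pred=N actual=T -> ctr[0]=1
Ev 4: PC=7 idx=1 pred=N actual=T -> ctr[1]=2
Ev 5: PC=7 idx=1 pred=T actual=N -> ctr[1]=1
Ev 6: PC=7 idx=1 pred=N actual=N -> ctr[1]=0
Ev 7: PC=5 idx=1 pred=N actual=T -> ctr[1]=1
Ev 8: PC=7 idx=1 pred=N actual=N -> ctr[1]=0
Ev 9: PC=5 idx=1 pred=N actual=T -> ctr[1]=1
Ev 10: PC=5 idx=1 pred=N actual=N -> ctr[1]=0
Ev 11: PC=7 idx=1 pred=N actual=T -> ctr[1]=1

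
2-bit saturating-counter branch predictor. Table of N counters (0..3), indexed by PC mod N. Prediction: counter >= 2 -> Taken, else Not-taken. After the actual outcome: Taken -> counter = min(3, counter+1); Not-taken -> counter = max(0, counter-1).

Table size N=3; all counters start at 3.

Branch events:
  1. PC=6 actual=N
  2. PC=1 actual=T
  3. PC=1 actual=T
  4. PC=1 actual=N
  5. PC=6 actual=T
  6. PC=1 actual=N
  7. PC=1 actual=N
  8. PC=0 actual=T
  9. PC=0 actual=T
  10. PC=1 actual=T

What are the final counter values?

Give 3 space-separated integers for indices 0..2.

Answer: 3 1 3

Derivation:
Ev 1: PC=6 idx=0 pred=T actual=N -> ctr[0]=2
Ev 2: PC=1 idx=1 pred=T actual=T -> ctr[1]=3
Ev 3: PC=1 idx=1 pred=T actual=T -> ctr[1]=3
Ev 4: PC=1 idx=1 pred=T actual=N -> ctr[1]=2
Ev 5: PC=6 idx=0 pred=T actual=T -> ctr[0]=3
Ev 6: PC=1 idx=1 pred=T actual=N -> ctr[1]=1
Ev 7: PC=1 idx=1 pred=N actual=N -> ctr[1]=0
Ev 8: PC=0 idx=0 pred=T actual=T -> ctr[0]=3
Ev 9: PC=0 idx=0 pred=T actual=T -> ctr[0]=3
Ev 10: PC=1 idx=1 pred=N actual=T -> ctr[1]=1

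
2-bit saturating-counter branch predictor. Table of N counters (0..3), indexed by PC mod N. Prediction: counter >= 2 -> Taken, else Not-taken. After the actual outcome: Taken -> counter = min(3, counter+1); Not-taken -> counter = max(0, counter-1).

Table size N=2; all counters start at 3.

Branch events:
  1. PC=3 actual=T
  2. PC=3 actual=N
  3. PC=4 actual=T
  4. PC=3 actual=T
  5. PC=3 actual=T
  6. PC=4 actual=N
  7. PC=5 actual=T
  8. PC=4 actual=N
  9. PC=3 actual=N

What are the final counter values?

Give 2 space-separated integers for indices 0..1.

Answer: 1 2

Derivation:
Ev 1: PC=3 idx=1 pred=T actual=T -> ctr[1]=3
Ev 2: PC=3 idx=1 pred=T actual=N -> ctr[1]=2
Ev 3: PC=4 idx=0 pred=T actual=T -> ctr[0]=3
Ev 4: PC=3 idx=1 pred=T actual=T -> ctr[1]=3
Ev 5: PC=3 idx=1 pred=T actual=T -> ctr[1]=3
Ev 6: PC=4 idx=0 pred=T actual=N -> ctr[0]=2
Ev 7: PC=5 idx=1 pred=T actual=T -> ctr[1]=3
Ev 8: PC=4 idx=0 pred=T actual=N -> ctr[0]=1
Ev 9: PC=3 idx=1 pred=T actual=N -> ctr[1]=2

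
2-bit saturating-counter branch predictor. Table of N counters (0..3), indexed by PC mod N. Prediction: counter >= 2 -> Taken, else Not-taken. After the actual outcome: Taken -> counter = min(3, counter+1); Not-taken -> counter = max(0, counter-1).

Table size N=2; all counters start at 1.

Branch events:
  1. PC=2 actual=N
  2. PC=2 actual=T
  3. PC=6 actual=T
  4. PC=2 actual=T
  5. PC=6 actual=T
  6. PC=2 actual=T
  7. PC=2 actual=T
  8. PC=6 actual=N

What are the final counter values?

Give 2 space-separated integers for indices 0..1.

Ev 1: PC=2 idx=0 pred=N actual=N -> ctr[0]=0
Ev 2: PC=2 idx=0 pred=N actual=T -> ctr[0]=1
Ev 3: PC=6 idx=0 pred=N actual=T -> ctr[0]=2
Ev 4: PC=2 idx=0 pred=T actual=T -> ctr[0]=3
Ev 5: PC=6 idx=0 pred=T actual=T -> ctr[0]=3
Ev 6: PC=2 idx=0 pred=T actual=T -> ctr[0]=3
Ev 7: PC=2 idx=0 pred=T actual=T -> ctr[0]=3
Ev 8: PC=6 idx=0 pred=T actual=N -> ctr[0]=2

Answer: 2 1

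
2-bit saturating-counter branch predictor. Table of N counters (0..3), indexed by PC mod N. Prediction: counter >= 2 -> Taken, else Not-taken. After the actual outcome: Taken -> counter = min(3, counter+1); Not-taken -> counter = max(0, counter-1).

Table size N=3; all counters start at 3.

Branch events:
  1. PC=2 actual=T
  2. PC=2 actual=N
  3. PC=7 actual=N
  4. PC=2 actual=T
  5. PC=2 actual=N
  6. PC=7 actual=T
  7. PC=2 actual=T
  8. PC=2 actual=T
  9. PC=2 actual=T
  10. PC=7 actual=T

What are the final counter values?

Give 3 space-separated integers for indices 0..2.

Answer: 3 3 3

Derivation:
Ev 1: PC=2 idx=2 pred=T actual=T -> ctr[2]=3
Ev 2: PC=2 idx=2 pred=T actual=N -> ctr[2]=2
Ev 3: PC=7 idx=1 pred=T actual=N -> ctr[1]=2
Ev 4: PC=2 idx=2 pred=T actual=T -> ctr[2]=3
Ev 5: PC=2 idx=2 pred=T actual=N -> ctr[2]=2
Ev 6: PC=7 idx=1 pred=T actual=T -> ctr[1]=3
Ev 7: PC=2 idx=2 pred=T actual=T -> ctr[2]=3
Ev 8: PC=2 idx=2 pred=T actual=T -> ctr[2]=3
Ev 9: PC=2 idx=2 pred=T actual=T -> ctr[2]=3
Ev 10: PC=7 idx=1 pred=T actual=T -> ctr[1]=3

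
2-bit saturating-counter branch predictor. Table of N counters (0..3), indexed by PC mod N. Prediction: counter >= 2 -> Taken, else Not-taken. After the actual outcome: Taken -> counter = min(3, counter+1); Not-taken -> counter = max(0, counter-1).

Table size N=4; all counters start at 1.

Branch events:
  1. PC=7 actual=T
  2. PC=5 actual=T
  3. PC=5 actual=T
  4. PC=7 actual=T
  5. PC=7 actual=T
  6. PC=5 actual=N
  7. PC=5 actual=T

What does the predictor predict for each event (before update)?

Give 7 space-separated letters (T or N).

Answer: N N T T T T T

Derivation:
Ev 1: PC=7 idx=3 pred=N actual=T -> ctr[3]=2
Ev 2: PC=5 idx=1 pred=N actual=T -> ctr[1]=2
Ev 3: PC=5 idx=1 pred=T actual=T -> ctr[1]=3
Ev 4: PC=7 idx=3 pred=T actual=T -> ctr[3]=3
Ev 5: PC=7 idx=3 pred=T actual=T -> ctr[3]=3
Ev 6: PC=5 idx=1 pred=T actual=N -> ctr[1]=2
Ev 7: PC=5 idx=1 pred=T actual=T -> ctr[1]=3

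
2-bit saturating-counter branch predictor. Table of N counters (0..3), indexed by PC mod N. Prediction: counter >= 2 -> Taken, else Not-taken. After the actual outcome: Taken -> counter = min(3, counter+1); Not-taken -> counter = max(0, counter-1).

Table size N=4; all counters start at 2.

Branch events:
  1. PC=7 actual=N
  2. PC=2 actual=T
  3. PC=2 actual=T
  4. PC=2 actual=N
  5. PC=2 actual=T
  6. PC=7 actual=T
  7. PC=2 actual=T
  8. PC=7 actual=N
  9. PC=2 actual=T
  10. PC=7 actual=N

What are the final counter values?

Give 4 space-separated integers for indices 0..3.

Ev 1: PC=7 idx=3 pred=T actual=N -> ctr[3]=1
Ev 2: PC=2 idx=2 pred=T actual=T -> ctr[2]=3
Ev 3: PC=2 idx=2 pred=T actual=T -> ctr[2]=3
Ev 4: PC=2 idx=2 pred=T actual=N -> ctr[2]=2
Ev 5: PC=2 idx=2 pred=T actual=T -> ctr[2]=3
Ev 6: PC=7 idx=3 pred=N actual=T -> ctr[3]=2
Ev 7: PC=2 idx=2 pred=T actual=T -> ctr[2]=3
Ev 8: PC=7 idx=3 pred=T actual=N -> ctr[3]=1
Ev 9: PC=2 idx=2 pred=T actual=T -> ctr[2]=3
Ev 10: PC=7 idx=3 pred=N actual=N -> ctr[3]=0

Answer: 2 2 3 0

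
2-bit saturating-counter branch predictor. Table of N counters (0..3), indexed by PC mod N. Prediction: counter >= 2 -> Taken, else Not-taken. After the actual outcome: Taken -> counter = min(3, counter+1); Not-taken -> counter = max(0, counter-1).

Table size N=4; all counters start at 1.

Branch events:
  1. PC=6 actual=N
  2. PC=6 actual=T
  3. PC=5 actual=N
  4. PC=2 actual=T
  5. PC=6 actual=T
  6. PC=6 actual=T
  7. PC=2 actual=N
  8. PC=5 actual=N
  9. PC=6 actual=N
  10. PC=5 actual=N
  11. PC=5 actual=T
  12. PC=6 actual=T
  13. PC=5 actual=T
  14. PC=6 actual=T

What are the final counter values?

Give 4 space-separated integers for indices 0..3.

Answer: 1 2 3 1

Derivation:
Ev 1: PC=6 idx=2 pred=N actual=N -> ctr[2]=0
Ev 2: PC=6 idx=2 pred=N actual=T -> ctr[2]=1
Ev 3: PC=5 idx=1 pred=N actual=N -> ctr[1]=0
Ev 4: PC=2 idx=2 pred=N actual=T -> ctr[2]=2
Ev 5: PC=6 idx=2 pred=T actual=T -> ctr[2]=3
Ev 6: PC=6 idx=2 pred=T actual=T -> ctr[2]=3
Ev 7: PC=2 idx=2 pred=T actual=N -> ctr[2]=2
Ev 8: PC=5 idx=1 pred=N actual=N -> ctr[1]=0
Ev 9: PC=6 idx=2 pred=T actual=N -> ctr[2]=1
Ev 10: PC=5 idx=1 pred=N actual=N -> ctr[1]=0
Ev 11: PC=5 idx=1 pred=N actual=T -> ctr[1]=1
Ev 12: PC=6 idx=2 pred=N actual=T -> ctr[2]=2
Ev 13: PC=5 idx=1 pred=N actual=T -> ctr[1]=2
Ev 14: PC=6 idx=2 pred=T actual=T -> ctr[2]=3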